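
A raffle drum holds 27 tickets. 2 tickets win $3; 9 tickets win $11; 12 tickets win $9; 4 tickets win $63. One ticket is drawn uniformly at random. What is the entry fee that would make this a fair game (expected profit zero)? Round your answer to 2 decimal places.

$17.22

E[payout] = (2/27)·3 + (9/27)·11 + (12/27)·9 + (4/27)·63 = 155/9
Fair fee = E[payout] = 155/9 ≈ $17.22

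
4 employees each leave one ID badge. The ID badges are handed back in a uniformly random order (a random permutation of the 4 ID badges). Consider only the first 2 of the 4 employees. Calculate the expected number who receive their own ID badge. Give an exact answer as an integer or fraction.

1/2

Let Xᵢ = 1 if person i gets their own ID badge. For each i, P(Xᵢ=1) = 1/4.
By linearity of expectation, E[X₁+…+X_2] = 2·(1/4) = 1/2.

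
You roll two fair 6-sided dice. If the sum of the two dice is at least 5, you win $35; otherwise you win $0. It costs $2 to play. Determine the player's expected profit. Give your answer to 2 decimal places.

$27.17

E[payout] = (1/6)·0 + (5/6)·35 = 175/6
Expected profit = 175/6 − 2 = 163/6 ≈ $27.17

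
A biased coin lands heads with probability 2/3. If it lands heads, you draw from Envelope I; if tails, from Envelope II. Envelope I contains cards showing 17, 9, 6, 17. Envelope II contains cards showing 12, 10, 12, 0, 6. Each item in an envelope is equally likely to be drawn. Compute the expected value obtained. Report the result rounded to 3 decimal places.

E[X | Envelope I] = (17 + 9 + 6 + 17)/4 = 49/4
E[X | Envelope II] = (12 + 10 + 12 + 0 + 6)/5 = 8
E[X] = (2/3)·49/4 + (1/3)·8 = 65/6 ≈ 10.833

10.833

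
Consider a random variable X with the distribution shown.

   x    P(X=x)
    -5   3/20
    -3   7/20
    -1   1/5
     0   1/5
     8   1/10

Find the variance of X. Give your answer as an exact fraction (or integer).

E[X] = (3/20)·(-5) + (7/20)·(-3) + (1/5)·(-1) + (1/5)·0 + (1/10)·8 = -6/5
E[X²] = (3/20)·25 + (7/20)·9 + (1/5)·1 + (1/5)·0 + (1/10)·64 = 27/2
Var(X) = 27/2 − (-6/5)² = 603/50

603/50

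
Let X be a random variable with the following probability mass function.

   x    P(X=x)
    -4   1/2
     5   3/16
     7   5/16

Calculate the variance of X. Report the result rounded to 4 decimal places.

E[X] = (1/2)·(-4) + (3/16)·5 + (5/16)·7 = 9/8
E[X²] = (1/2)·16 + (3/16)·25 + (5/16)·49 = 28
Var(X) = 28 − (9/8)² = 1711/64 ≈ 26.7344

26.7344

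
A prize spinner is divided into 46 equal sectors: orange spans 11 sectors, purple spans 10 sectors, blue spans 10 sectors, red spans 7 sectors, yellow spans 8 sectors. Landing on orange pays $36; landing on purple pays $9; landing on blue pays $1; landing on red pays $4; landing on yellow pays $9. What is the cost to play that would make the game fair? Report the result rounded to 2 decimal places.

E[payout] = (11/46)·36 + (10/46)·9 + (10/46)·1 + (7/46)·4 + (8/46)·9 = 298/23
Fair fee = E[payout] = 298/23 ≈ $12.96

$12.96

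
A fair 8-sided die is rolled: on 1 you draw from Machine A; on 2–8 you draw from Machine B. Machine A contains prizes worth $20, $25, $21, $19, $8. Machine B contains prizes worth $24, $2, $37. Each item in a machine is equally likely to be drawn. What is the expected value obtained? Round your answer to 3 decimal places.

$20.700

E[X | Machine A] = (20 + 25 + 21 + 19 + 8)/5 = 93/5
E[X | Machine B] = (24 + 2 + 37)/3 = 21
E[X] = (1/8)·93/5 + (7/8)·21 = 207/10 ≈ 20.700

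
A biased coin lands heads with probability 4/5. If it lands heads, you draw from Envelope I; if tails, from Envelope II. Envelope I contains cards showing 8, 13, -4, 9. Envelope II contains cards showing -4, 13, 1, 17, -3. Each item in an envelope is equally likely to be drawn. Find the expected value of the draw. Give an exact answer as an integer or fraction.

154/25

E[X | Envelope I] = (8 + 13 − 4 + 9)/4 = 13/2
E[X | Envelope II] = (-4 + 13 + 1 + 17 − 3)/5 = 24/5
E[X] = (4/5)·13/2 + (1/5)·24/5 = 154/25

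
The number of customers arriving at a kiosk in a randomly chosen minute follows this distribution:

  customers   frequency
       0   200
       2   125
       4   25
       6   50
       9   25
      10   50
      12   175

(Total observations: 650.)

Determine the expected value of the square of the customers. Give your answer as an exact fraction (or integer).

Total = 650, so P(customers=0) = 200/650, etc.
E[X²] = (4/13)·0 + (5/26)·4 + (1/26)·16 + (1/13)·36 + (1/26)·81 + (1/13)·100 + (7/26)·144
     = 1397/26

1397/26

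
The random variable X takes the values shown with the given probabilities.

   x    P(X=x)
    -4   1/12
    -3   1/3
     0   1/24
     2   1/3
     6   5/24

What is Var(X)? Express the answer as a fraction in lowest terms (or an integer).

1847/144

E[X] = (1/12)·(-4) + (1/3)·(-3) + (1/24)·0 + (1/3)·2 + (5/24)·6 = 7/12
E[X²] = (1/12)·16 + (1/3)·9 + (1/24)·0 + (1/3)·4 + (5/24)·36 = 79/6
Var(X) = 79/6 − (7/12)² = 1847/144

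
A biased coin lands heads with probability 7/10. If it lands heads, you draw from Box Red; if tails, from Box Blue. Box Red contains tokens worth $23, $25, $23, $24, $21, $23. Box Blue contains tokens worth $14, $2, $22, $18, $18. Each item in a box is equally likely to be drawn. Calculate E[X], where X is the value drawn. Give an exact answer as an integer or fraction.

6197/300 dollars

E[X | Box Red] = (23 + 25 + 23 + 24 + 21 + 23)/6 = 139/6
E[X | Box Blue] = (14 + 2 + 22 + 18 + 18)/5 = 74/5
E[X] = (7/10)·139/6 + (3/10)·74/5 = 6197/300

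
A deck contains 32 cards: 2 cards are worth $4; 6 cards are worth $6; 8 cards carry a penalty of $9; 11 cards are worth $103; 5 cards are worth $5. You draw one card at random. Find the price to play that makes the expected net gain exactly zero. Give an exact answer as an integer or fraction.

565/16 dollars

E[payout] = (2/32)·4 + (6/32)·6 + (8/32)·(-9) + (11/32)·103 + (5/32)·5 = 565/16
Fair fee = E[payout] = 565/16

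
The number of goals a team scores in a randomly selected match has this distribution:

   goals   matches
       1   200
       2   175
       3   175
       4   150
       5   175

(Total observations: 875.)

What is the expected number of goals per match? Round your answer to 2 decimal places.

Total = 875, so P(goals=1) = 200/875, etc.
E[X] = (8/35)·1 + (1/5)·2 + (1/5)·3 + (6/35)·4 + (1/5)·5
     = 102/35 ≈ 2.91

2.91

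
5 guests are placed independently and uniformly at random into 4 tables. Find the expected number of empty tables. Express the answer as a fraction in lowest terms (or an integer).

Let Xⱼ=1 if table j is empty. P(Xⱼ=1) = ((4-1)/4)^5 = 243/1024.
By linearity, E[#empty] = 4·243/1024 = 243/256.

243/256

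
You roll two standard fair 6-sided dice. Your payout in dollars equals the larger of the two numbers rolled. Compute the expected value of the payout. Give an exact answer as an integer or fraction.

161/36 dollars

Distribution of the larger of the two numbers rolled: 1 w.p. 1/36, 2 w.p. 1/12, 3 w.p. 5/36, 4 w.p. 7/36, 5 w.p. 1/4, 6 w.p. 11/36
E[payout] = (1/36)·1 + (1/12)·2 + (5/36)·3 + (7/36)·4 + (1/4)·5 + (11/36)·6 = 161/36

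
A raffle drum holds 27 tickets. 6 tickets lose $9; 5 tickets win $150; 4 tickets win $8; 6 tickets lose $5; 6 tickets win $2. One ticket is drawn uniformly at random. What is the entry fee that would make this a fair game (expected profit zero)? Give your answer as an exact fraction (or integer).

E[payout] = (6/27)·(-9) + (5/27)·150 + (4/27)·8 + (6/27)·(-5) + (6/27)·2 = 710/27
Fair fee = E[payout] = 710/27

710/27 dollars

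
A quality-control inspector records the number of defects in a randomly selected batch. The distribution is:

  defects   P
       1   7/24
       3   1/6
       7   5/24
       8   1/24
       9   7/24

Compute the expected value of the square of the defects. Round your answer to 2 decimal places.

E[X²] = (7/24)·1 + (1/6)·9 + (5/24)·49 + (1/24)·64 + (7/24)·81
     = 919/24 ≈ 38.29

38.29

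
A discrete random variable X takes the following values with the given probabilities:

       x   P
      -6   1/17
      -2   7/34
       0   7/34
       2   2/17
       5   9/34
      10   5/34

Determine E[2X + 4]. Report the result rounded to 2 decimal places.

E[2x+4] = (1/17)·(-8) + (7/34)·0 + (7/34)·4 + (2/17)·8 + (9/34)·14 + (5/34)·24
     = 145/17 ≈ 8.53

8.53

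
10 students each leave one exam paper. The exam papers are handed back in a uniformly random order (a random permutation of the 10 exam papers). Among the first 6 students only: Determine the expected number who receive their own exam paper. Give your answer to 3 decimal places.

Let Xᵢ = 1 if person i gets their own exam paper. For each i, P(Xᵢ=1) = 1/10.
By linearity of expectation, E[X₁+…+X_6] = 6·(1/10) = 3/5.
≈ 0.600

0.600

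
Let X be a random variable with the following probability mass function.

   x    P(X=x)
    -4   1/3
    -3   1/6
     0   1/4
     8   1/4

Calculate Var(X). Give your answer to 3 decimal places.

E[X] = (1/3)·(-4) + (1/6)·(-3) + (1/4)·0 + (1/4)·8 = 1/6
E[X²] = (1/3)·16 + (1/6)·9 + (1/4)·0 + (1/4)·64 = 137/6
Var(X) = 137/6 − (1/6)² = 821/36 ≈ 22.806

22.806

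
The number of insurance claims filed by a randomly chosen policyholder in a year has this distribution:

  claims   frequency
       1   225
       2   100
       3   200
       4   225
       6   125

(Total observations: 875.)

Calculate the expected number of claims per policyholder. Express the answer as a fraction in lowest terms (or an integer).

Total = 875, so P(claims=1) = 225/875, etc.
E[X] = (9/35)·1 + (4/35)·2 + (8/35)·3 + (9/35)·4 + (1/7)·6
     = 107/35

107/35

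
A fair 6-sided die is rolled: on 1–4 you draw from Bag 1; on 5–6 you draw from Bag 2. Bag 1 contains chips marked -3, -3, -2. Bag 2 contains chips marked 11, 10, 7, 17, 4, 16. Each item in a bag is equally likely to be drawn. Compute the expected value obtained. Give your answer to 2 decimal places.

E[X | Bag 1] = (-3 − 3 − 2)/3 = -8/3
E[X | Bag 2] = (11 + 10 + 7 + 17 + 4 + 16)/6 = 65/6
E[X] = (2/3)·(-8/3) + (1/3)·65/6 = 11/6 ≈ 1.83

1.83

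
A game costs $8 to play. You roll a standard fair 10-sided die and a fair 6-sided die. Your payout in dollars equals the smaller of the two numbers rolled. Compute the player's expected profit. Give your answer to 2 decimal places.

-$5.08

Distribution of the smaller of the two numbers rolled: 1 w.p. 1/4, 2 w.p. 13/60, 3 w.p. 11/60, 4 w.p. 3/20, 5 w.p. 7/60, 6 w.p. 1/12
E[payout] = (1/4)·1 + (13/60)·2 + (11/60)·3 + (3/20)·4 + (7/60)·5 + (1/12)·6 = 35/12
Expected profit = 35/12 − 8 = -61/12 ≈ -$5.08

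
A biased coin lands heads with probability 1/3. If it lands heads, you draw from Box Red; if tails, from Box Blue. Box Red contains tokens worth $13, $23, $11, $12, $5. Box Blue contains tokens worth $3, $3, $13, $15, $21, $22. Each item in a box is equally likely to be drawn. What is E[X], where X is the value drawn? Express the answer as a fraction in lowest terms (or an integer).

E[X | Box Red] = (13 + 23 + 11 + 12 + 5)/5 = 64/5
E[X | Box Blue] = (3 + 3 + 13 + 15 + 21 + 22)/6 = 77/6
E[X] = (1/3)·64/5 + (2/3)·77/6 = 577/45

577/45 dollars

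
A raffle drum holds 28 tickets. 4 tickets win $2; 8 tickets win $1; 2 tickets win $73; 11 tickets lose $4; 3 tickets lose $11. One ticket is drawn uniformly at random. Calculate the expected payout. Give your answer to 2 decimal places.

E[payout] = (4/28)·2 + (8/28)·1 + (2/28)·73 + (11/28)·(-4) + (3/28)·(-11) = 85/28
≈ $3.04

$3.04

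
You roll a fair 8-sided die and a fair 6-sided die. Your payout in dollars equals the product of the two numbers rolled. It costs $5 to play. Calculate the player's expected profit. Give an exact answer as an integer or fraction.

Distribution of the product of the two numbers rolled: 1 w.p. 1/48, 2 w.p. 1/24, 3 w.p. 1/24, 4 w.p. 1/16, 5 w.p. 1/24, 6 w.p. 1/12, …
E[payout] = (1/48)·1 + (1/24)·2 + (1/24)·3 + (1/16)·4 + (1/24)·5 + (1/12)·6 + (1/48)·7 + (1/16)·8 + (1/48)·9 + (1/24)·10 + (1/12)·12 + (1/48)·14 + (1/24)·15 + (1/24)·16 + (1/24)·18 + (1/24)·20 + (1/48)·21 + (1/16)·24 + (1/48)·25 + (1/48)·28 + (1/24)·30 + (1/48)·32 + (1/48)·35 + (1/48)·36 + (1/48)·40 + (1/48)·42 + (1/48)·48 = 63/4
Expected profit = 63/4 − 5 = 43/4

43/4 dollars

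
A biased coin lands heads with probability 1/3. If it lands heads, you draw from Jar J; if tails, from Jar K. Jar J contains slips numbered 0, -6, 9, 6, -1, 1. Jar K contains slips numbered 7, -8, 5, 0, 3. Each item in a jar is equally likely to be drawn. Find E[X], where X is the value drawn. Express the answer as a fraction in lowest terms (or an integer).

43/30

E[X | Jar J] = (0 − 6 + 9 + 6 − 1 + 1)/6 = 3/2
E[X | Jar K] = (7 − 8 + 5 + 0 + 3)/5 = 7/5
E[X] = (1/3)·3/2 + (2/3)·7/5 = 43/30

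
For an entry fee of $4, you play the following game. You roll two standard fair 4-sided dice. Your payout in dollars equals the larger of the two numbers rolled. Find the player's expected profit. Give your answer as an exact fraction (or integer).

-7/8 dollars

Distribution of the larger of the two numbers rolled: 1 w.p. 1/16, 2 w.p. 3/16, 3 w.p. 5/16, 4 w.p. 7/16
E[payout] = (1/16)·1 + (3/16)·2 + (5/16)·3 + (7/16)·4 = 25/8
Expected profit = 25/8 − 4 = -7/8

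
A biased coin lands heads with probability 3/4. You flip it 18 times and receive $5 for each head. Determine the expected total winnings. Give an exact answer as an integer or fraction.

135/2 dollars

E[#heads] = 18·3/4 = 27/2 (linearity over flips).
E[winnings] = 5·27/2 = 135/2.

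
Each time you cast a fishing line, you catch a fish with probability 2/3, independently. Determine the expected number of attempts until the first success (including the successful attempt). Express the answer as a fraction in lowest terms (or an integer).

For a geometric distribution, E[trials] = 1/p = 1/(2/3) = 3/2.

3/2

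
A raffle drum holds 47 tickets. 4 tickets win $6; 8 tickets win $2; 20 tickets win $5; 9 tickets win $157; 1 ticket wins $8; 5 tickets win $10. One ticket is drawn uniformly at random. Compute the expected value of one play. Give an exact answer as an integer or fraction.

1611/47 dollars

E[payout] = (4/47)·6 + (8/47)·2 + (20/47)·5 + (9/47)·157 + (1/47)·8 + (5/47)·10 = 1611/47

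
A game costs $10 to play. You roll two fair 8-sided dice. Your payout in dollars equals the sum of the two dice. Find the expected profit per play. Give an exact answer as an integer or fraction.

-$1

Distribution of the sum of the two dice: 2 w.p. 1/64, 3 w.p. 1/32, 4 w.p. 3/64, 5 w.p. 1/16, 6 w.p. 5/64, 7 w.p. 3/32, …
E[payout] = (1/64)·2 + (1/32)·3 + (3/64)·4 + (1/16)·5 + (5/64)·6 + (3/32)·7 + (7/64)·8 + (1/8)·9 + (7/64)·10 + (3/32)·11 + (5/64)·12 + (1/16)·13 + (3/64)·14 + (1/32)·15 + (1/64)·16 = 9
Expected profit = 9 − 10 = -1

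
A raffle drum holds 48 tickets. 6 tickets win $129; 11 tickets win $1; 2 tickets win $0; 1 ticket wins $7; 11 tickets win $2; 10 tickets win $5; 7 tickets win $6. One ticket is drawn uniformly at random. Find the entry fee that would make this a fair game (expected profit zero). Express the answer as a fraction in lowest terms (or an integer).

E[payout] = (6/48)·129 + (11/48)·1 + (2/48)·0 + (1/48)·7 + (11/48)·2 + (10/48)·5 + (7/48)·6 = 151/8
Fair fee = E[payout] = 151/8

151/8 dollars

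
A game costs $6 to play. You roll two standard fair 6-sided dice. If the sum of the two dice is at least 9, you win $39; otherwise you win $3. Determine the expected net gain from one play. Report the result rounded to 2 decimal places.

E[payout] = (13/18)·3 + (5/18)·39 = 13
Expected profit = 13 − 6 = 7 ≈ $7.00

$7.00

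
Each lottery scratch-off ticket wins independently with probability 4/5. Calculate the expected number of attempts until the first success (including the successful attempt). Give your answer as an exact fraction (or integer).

5/4

For a geometric distribution, E[trials] = 1/p = 1/(4/5) = 5/4.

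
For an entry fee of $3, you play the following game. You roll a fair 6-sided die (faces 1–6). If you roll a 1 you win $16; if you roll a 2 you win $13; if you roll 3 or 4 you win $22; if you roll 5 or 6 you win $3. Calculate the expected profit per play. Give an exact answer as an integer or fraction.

61/6 dollars

E[payout] = (1/3)·3 + (1/6)·13 + (1/6)·16 + (1/3)·22 = 79/6
Expected profit = 79/6 − 3 = 61/6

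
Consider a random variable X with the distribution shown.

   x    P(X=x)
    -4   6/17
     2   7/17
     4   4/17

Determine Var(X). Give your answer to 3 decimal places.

10.934

E[X] = (6/17)·(-4) + (7/17)·2 + (4/17)·4 = 6/17
E[X²] = (6/17)·16 + (7/17)·4 + (4/17)·16 = 188/17
Var(X) = 188/17 − (6/17)² = 3160/289 ≈ 10.934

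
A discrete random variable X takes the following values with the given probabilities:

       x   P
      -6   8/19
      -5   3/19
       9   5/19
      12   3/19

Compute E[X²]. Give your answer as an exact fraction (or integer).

E[X²] = (8/19)·36 + (3/19)·25 + (5/19)·81 + (3/19)·144
     = 1200/19

1200/19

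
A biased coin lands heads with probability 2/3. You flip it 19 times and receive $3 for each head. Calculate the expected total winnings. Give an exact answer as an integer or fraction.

$38

E[#heads] = 19·2/3 = 38/3 (linearity over flips).
E[winnings] = 3·38/3 = 38.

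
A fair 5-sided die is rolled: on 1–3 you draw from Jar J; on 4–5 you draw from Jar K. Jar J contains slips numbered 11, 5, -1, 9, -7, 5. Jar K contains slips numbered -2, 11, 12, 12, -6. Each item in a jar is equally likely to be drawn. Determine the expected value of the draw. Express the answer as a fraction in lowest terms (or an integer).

109/25

E[X | Jar J] = (11 + 5 − 1 + 9 − 7 + 5)/6 = 11/3
E[X | Jar K] = (-2 + 11 + 12 + 12 − 6)/5 = 27/5
E[X] = (3/5)·11/3 + (2/5)·27/5 = 109/25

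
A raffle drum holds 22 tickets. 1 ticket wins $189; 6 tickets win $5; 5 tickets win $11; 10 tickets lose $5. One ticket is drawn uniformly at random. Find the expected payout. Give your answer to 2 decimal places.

$10.18

E[payout] = (1/22)·189 + (6/22)·5 + (5/22)·11 + (10/22)·(-5) = 112/11
≈ $10.18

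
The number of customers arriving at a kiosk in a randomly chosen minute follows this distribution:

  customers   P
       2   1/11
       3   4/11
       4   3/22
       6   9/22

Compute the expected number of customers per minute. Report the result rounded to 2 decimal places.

4.27

E[X] = (1/11)·2 + (4/11)·3 + (3/22)·4 + (9/22)·6
     = 47/11 ≈ 4.27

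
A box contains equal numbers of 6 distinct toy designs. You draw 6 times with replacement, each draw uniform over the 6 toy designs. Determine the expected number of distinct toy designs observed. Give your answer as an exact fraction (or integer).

Let Xⱼ=1 if type j appears at least once. P(Xⱼ=1) = 1 − ((6−1)/6)^6 = 31031/46656.
E[#distinct] = 6·31031/46656 = 31031/7776.

31031/7776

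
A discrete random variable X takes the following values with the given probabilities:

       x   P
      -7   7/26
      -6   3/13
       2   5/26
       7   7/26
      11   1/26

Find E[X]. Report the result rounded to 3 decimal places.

E[X] = (7/26)·(-7) + (3/13)·(-6) + (5/26)·2 + (7/26)·7 + (1/26)·11
     = -15/26 ≈ -0.577

-0.577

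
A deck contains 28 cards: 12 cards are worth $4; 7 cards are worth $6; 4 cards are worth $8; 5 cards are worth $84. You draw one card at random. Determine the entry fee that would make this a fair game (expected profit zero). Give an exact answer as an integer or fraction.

271/14 dollars

E[payout] = (12/28)·4 + (7/28)·6 + (4/28)·8 + (5/28)·84 = 271/14
Fair fee = E[payout] = 271/14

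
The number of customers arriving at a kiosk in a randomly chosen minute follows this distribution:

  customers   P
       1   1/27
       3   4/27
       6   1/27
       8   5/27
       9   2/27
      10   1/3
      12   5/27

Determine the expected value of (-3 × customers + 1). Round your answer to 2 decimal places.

-24.22

E[-3x+1] = (1/27)·(-2) + (4/27)·(-8) + (1/27)·(-17) + (5/27)·(-23) + (2/27)·(-26) + (1/3)·(-29) + (5/27)·(-35)
     = -218/9 ≈ -24.22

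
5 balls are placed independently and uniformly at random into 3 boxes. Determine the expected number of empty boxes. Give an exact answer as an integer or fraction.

Let Xⱼ=1 if box j is empty. P(Xⱼ=1) = ((3-1)/3)^5 = 32/243.
By linearity, E[#empty] = 3·32/243 = 32/81.

32/81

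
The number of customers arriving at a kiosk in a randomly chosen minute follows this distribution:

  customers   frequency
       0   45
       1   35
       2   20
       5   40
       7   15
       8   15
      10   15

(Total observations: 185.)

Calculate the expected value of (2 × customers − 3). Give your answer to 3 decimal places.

4.027

Total = 185, so P(customers=0) = 45/185, etc.
E[2x-3] = (9/37)·(-3) + (7/37)·(-1) + (4/37)·1 + (8/37)·7 + (3/37)·11 + (3/37)·13 + (3/37)·17
     = 149/37 ≈ 4.027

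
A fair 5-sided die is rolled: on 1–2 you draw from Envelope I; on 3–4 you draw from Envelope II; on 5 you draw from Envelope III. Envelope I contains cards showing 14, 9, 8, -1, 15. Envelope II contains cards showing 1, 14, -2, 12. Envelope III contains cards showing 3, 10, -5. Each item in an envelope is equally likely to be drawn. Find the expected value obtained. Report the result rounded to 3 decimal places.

6.633

E[X | Envelope I] = (14 + 9 + 8 − 1 + 15)/5 = 9
E[X | Envelope II] = (1 + 14 − 2 + 12)/4 = 25/4
E[X | Envelope III] = (3 + 10 − 5)/3 = 8/3
E[X] = (2/5)·9 + (2/5)·25/4 + (1/5)·8/3 = 199/30 ≈ 6.633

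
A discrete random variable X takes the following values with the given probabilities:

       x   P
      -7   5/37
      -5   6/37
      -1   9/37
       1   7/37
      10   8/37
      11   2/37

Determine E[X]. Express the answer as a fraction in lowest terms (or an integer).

35/37

E[X] = (5/37)·(-7) + (6/37)·(-5) + (9/37)·(-1) + (7/37)·1 + (8/37)·10 + (2/37)·11
     = 35/37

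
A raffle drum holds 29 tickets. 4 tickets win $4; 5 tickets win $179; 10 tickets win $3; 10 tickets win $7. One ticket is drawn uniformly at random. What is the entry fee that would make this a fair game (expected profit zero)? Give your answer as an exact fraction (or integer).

1011/29 dollars

E[payout] = (4/29)·4 + (5/29)·179 + (10/29)·3 + (10/29)·7 = 1011/29
Fair fee = E[payout] = 1011/29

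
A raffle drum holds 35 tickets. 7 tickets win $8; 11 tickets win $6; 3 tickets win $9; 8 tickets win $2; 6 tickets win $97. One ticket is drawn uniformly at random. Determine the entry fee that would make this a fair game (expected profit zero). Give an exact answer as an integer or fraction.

747/35 dollars

E[payout] = (7/35)·8 + (11/35)·6 + (3/35)·9 + (8/35)·2 + (6/35)·97 = 747/35
Fair fee = E[payout] = 747/35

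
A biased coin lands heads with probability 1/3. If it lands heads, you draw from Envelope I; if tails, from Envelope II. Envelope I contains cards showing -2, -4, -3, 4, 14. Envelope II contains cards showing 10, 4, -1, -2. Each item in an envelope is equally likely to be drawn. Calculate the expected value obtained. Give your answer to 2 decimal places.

2.43

E[X | Envelope I] = (-2 − 4 − 3 + 4 + 14)/5 = 9/5
E[X | Envelope II] = (10 + 4 − 1 − 2)/4 = 11/4
E[X] = (1/3)·9/5 + (2/3)·11/4 = 73/30 ≈ 2.43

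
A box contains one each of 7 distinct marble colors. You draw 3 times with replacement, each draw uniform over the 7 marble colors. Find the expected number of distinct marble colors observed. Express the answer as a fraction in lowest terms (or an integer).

127/49

Let Xⱼ=1 if type j appears at least once. P(Xⱼ=1) = 1 − ((7−1)/7)^3 = 127/343.
E[#distinct] = 7·127/343 = 127/49.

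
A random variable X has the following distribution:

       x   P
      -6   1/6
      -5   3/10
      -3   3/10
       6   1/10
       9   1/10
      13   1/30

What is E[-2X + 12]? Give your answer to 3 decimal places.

14.933

E[-2x+12] = (1/6)·24 + (3/10)·22 + (3/10)·18 + (1/10)·0 + (1/10)·(-6) + (1/30)·(-14)
     = 224/15 ≈ 14.933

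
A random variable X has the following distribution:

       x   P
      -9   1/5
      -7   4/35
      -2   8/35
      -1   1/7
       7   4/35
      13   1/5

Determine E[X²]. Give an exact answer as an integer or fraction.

2179/35

E[X²] = (1/5)·81 + (4/35)·49 + (8/35)·4 + (1/7)·1 + (4/35)·49 + (1/5)·169
     = 2179/35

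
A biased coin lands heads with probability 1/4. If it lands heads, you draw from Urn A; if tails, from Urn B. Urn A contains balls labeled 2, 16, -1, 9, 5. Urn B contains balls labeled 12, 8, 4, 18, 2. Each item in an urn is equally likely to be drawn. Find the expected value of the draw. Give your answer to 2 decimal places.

8.15

E[X | Urn A] = (2 + 16 − 1 + 9 + 5)/5 = 31/5
E[X | Urn B] = (12 + 8 + 4 + 18 + 2)/5 = 44/5
E[X] = (1/4)·31/5 + (3/4)·44/5 = 163/20 ≈ 8.15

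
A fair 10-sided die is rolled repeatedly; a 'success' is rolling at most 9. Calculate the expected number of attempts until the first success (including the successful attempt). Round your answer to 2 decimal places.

For a geometric distribution, E[trials] = 1/p = 1/(9/10) = 10/9.
≈ 1.11

1.11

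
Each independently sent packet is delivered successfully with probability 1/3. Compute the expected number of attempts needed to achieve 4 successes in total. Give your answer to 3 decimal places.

12.000

By linearity (sum of 4 independent geometric waits), E[trials] = 4/p = 4/(1/3) = 12.
≈ 12.000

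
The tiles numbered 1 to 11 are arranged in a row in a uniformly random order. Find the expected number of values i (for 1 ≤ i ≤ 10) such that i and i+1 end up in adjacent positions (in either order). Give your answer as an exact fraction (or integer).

For each i ∈ {1,…,10}, let Xᵢ = 1 if i and i+1 are adjacent. P(Xᵢ=1) = 2·(11−1)!/11! = 2/11.
By linearity, E[ΣXᵢ] = (10)·(2/11) = 20/11.

20/11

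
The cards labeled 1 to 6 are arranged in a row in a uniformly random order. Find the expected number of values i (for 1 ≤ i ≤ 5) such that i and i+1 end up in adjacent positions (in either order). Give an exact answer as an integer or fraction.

For each i ∈ {1,…,5}, let Xᵢ = 1 if i and i+1 are adjacent. P(Xᵢ=1) = 2·(6−1)!/6! = 2/6.
By linearity, E[ΣXᵢ] = (5)·(2/6) = 5/3.

5/3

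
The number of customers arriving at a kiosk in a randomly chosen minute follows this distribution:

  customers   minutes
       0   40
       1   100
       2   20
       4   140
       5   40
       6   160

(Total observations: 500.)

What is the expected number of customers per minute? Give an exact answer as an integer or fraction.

Total = 500, so P(customers=0) = 40/500, etc.
E[X] = (2/25)·0 + (1/5)·1 + (1/25)·2 + (7/25)·4 + (2/25)·5 + (8/25)·6
     = 93/25

93/25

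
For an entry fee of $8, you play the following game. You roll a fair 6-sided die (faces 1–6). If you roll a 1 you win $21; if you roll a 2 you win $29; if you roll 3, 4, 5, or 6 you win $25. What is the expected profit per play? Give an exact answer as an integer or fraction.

E[payout] = (1/6)·21 + (2/3)·25 + (1/6)·29 = 25
Expected profit = 25 − 8 = 17

$17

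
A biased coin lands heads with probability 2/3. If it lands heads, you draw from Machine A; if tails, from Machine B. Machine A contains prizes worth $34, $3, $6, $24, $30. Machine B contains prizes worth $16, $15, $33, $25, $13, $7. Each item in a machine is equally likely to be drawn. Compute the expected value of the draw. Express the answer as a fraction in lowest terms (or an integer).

1709/90 dollars

E[X | Machine A] = (34 + 3 + 6 + 24 + 30)/5 = 97/5
E[X | Machine B] = (16 + 15 + 33 + 25 + 13 + 7)/6 = 109/6
E[X] = (2/3)·97/5 + (1/3)·109/6 = 1709/90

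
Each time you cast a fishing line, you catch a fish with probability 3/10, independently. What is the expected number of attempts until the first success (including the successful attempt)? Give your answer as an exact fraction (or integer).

For a geometric distribution, E[trials] = 1/p = 1/(3/10) = 10/3.

10/3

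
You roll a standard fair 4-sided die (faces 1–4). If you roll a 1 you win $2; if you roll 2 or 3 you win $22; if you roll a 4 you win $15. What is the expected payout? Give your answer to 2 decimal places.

E[payout] = (1/4)·2 + (1/4)·15 + (1/2)·22 = 61/4
≈ $15.25

$15.25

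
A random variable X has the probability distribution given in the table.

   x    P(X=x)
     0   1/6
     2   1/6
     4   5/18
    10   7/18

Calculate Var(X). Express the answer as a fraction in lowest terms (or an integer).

E[X] = (1/6)·0 + (1/6)·2 + (5/18)·4 + (7/18)·10 = 16/3
E[X²] = (1/6)·0 + (1/6)·4 + (5/18)·16 + (7/18)·100 = 44
Var(X) = 44 − (16/3)² = 140/9

140/9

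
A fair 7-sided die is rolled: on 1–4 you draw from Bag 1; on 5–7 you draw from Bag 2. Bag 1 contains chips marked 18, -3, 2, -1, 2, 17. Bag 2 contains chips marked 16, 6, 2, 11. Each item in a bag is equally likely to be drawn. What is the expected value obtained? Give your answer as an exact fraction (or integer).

E[X | Bag 1] = (18 − 3 + 2 − 1 + 2 + 17)/6 = 35/6
E[X | Bag 2] = (16 + 6 + 2 + 11)/4 = 35/4
E[X] = (4/7)·35/6 + (3/7)·35/4 = 85/12

85/12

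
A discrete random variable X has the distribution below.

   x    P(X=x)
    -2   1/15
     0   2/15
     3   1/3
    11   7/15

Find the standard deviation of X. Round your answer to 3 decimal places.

4.872

E[X] = 6, E[X²] = 896/15
Var(X) = E[X²] − (E[X])² = 896/15 − 36 = 356/15
SD(X) = √(356/15) ≈ 4.872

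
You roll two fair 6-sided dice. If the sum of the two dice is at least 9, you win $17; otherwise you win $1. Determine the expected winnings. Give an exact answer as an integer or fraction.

E[payout] = (13/18)·1 + (5/18)·17 = 49/9

49/9 dollars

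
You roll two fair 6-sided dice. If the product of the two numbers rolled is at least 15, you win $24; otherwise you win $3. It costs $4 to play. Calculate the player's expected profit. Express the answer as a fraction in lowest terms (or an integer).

E[payout] = (23/36)·3 + (13/36)·24 = 127/12
Expected profit = 127/12 − 4 = 79/12

79/12 dollars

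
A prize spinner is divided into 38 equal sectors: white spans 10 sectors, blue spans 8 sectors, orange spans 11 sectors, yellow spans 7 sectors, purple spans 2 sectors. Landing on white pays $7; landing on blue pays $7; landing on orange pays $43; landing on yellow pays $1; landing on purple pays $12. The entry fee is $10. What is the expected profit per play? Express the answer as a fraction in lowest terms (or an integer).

125/19 dollars

E[payout] = (10/38)·7 + (8/38)·7 + (11/38)·43 + (7/38)·1 + (2/38)·12 = 315/19
Expected profit = 315/19 − 10 = 125/19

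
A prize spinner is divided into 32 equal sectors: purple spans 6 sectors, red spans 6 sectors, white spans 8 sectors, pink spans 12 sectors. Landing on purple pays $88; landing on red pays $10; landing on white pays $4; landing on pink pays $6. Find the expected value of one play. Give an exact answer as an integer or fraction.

E[payout] = (6/32)·88 + (6/32)·10 + (8/32)·4 + (12/32)·6 = 173/8

173/8 dollars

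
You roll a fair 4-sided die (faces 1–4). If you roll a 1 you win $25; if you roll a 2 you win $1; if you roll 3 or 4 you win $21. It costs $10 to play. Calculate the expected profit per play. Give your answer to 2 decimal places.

$7.00

E[payout] = (1/4)·1 + (1/2)·21 + (1/4)·25 = 17
Expected profit = 17 − 10 = 7 ≈ $7.00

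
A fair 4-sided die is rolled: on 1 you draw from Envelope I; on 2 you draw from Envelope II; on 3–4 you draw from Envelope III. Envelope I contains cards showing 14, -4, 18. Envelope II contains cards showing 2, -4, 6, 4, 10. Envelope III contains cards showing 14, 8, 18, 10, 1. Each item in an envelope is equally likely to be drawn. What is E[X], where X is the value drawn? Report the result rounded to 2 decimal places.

E[X | Envelope I] = (14 − 4 + 18)/3 = 28/3
E[X | Envelope II] = (2 − 4 + 6 + 4 + 10)/5 = 18/5
E[X | Envelope III] = (14 + 8 + 18 + 10 + 1)/5 = 51/5
E[X] = (1/4)·28/3 + (1/4)·18/5 + (1/2)·51/5 = 25/3 ≈ 8.33

8.33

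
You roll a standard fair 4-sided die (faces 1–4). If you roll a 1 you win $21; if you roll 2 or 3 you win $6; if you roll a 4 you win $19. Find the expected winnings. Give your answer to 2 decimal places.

$13.00

E[payout] = (1/2)·6 + (1/4)·19 + (1/4)·21 = 13
≈ $13.00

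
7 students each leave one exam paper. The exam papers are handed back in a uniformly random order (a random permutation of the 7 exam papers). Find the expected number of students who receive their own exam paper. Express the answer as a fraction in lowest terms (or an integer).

Let Xᵢ = 1 if person i gets their own exam paper. For each i, P(Xᵢ=1) = 1/7.
By linearity of expectation, E[X₁+…+X_7] = 7·(1/7) = 1.

1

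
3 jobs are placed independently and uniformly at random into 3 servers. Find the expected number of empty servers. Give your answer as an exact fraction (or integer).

Let Xⱼ=1 if server j is empty. P(Xⱼ=1) = ((3-1)/3)^3 = 8/27.
By linearity, E[#empty] = 3·8/27 = 8/9.

8/9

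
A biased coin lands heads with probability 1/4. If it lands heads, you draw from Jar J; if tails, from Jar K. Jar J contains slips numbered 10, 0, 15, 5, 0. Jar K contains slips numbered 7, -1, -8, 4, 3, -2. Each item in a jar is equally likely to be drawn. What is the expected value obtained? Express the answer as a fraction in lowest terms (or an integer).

15/8

E[X | Jar J] = (10 + 0 + 15 + 5 + 0)/5 = 6
E[X | Jar K] = (7 − 1 − 8 + 4 + 3 − 2)/6 = 1/2
E[X] = (1/4)·6 + (3/4)·1/2 = 15/8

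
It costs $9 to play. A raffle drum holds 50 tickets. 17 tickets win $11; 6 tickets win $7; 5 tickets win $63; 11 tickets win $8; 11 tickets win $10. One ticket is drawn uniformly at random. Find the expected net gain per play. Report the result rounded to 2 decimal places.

E[payout] = (17/50)·11 + (6/50)·7 + (5/50)·63 + (11/50)·8 + (11/50)·10 = 371/25
Expected profit = 371/25 − 9 = 146/25 ≈ $5.84

$5.84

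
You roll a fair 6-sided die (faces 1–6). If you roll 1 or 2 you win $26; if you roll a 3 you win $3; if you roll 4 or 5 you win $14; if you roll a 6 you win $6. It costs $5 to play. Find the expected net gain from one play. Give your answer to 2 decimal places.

E[payout] = (1/6)·3 + (1/6)·6 + (1/3)·14 + (1/3)·26 = 89/6
Expected profit = 89/6 − 5 = 59/6 ≈ $9.83

$9.83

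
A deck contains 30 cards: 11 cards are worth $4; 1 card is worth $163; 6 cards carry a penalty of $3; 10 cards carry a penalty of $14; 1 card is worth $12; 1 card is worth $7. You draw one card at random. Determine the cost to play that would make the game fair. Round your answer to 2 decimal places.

$2.27

E[payout] = (11/30)·4 + (1/30)·163 + (6/30)·(-3) + (10/30)·(-14) + (1/30)·12 + (1/30)·7 = 34/15
Fair fee = E[payout] = 34/15 ≈ $2.27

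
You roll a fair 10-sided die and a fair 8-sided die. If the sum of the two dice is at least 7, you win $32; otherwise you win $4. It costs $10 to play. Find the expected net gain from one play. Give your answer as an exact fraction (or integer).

67/4 dollars

E[payout] = (3/16)·4 + (13/16)·32 = 107/4
Expected profit = 107/4 − 10 = 67/4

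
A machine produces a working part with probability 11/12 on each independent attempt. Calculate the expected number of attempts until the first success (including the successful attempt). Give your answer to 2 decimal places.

For a geometric distribution, E[trials] = 1/p = 1/(11/12) = 12/11.
≈ 1.09

1.09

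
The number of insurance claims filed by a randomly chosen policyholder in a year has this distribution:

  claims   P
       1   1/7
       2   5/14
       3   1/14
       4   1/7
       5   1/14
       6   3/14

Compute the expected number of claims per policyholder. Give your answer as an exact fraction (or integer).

23/7

E[X] = (1/7)·1 + (5/14)·2 + (1/14)·3 + (1/7)·4 + (1/14)·5 + (3/14)·6
     = 23/7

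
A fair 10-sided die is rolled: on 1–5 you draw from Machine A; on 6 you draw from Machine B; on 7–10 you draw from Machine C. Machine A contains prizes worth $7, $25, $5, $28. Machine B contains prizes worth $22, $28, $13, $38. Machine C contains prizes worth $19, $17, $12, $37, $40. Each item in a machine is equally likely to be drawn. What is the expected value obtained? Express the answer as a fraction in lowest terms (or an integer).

E[X | Machine A] = (7 + 25 + 5 + 28)/4 = 65/4
E[X | Machine B] = (22 + 28 + 13 + 38)/4 = 101/4
E[X | Machine C] = (19 + 17 + 12 + 37 + 40)/5 = 25
E[X] = (1/2)·65/4 + (1/10)·101/4 + (2/5)·25 = 413/20

413/20 dollars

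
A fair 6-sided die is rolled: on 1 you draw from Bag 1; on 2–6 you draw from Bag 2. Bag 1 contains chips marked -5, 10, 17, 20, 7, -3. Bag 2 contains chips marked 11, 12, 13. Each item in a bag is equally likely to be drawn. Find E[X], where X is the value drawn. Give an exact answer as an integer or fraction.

203/18

E[X | Bag 1] = (-5 + 10 + 17 + 20 + 7 − 3)/6 = 23/3
E[X | Bag 2] = (11 + 12 + 13)/3 = 12
E[X] = (1/6)·23/3 + (5/6)·12 = 203/18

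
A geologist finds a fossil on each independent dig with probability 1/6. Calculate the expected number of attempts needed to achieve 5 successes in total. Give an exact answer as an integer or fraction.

By linearity (sum of 5 independent geometric waits), E[trials] = 5/p = 5/(1/6) = 30.

30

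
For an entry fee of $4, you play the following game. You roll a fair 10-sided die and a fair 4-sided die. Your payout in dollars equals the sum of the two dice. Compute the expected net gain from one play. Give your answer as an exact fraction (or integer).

Distribution of the sum of the two dice: 2 w.p. 1/40, 3 w.p. 1/20, 4 w.p. 3/40, 5 w.p. 1/10, 6 w.p. 1/10, 7 w.p. 1/10, …
E[payout] = (1/40)·2 + (1/20)·3 + (3/40)·4 + (1/10)·5 + (1/10)·6 + (1/10)·7 + (1/10)·8 + (1/10)·9 + (1/10)·10 + (1/10)·11 + (3/40)·12 + (1/20)·13 + (1/40)·14 = 8
Expected profit = 8 − 4 = 4

$4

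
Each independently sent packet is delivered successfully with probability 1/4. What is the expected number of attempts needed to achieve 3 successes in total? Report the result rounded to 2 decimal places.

By linearity (sum of 3 independent geometric waits), E[trials] = 3/p = 3/(1/4) = 12.
≈ 12.00

12.00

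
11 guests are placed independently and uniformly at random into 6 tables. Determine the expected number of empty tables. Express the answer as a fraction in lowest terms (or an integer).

48828125/60466176

Let Xⱼ=1 if table j is empty. P(Xⱼ=1) = ((6-1)/6)^11 = 48828125/362797056.
By linearity, E[#empty] = 6·48828125/362797056 = 48828125/60466176.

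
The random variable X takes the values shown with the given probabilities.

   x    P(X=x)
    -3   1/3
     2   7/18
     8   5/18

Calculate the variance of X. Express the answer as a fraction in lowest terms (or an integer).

E[X] = (1/3)·(-3) + (7/18)·2 + (5/18)·8 = 2
E[X²] = (1/3)·9 + (7/18)·4 + (5/18)·64 = 67/3
Var(X) = 67/3 − (2)² = 55/3

55/3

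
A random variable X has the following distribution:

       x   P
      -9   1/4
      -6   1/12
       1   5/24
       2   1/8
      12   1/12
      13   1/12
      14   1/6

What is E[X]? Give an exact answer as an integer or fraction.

17/8

E[X] = (1/4)·(-9) + (1/12)·(-6) + (5/24)·1 + (1/8)·2 + (1/12)·12 + (1/12)·13 + (1/6)·14
     = 17/8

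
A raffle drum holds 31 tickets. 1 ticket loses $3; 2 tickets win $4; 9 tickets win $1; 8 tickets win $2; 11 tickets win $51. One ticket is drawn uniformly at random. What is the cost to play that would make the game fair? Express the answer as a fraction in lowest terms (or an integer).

591/31 dollars

E[payout] = (1/31)·(-3) + (2/31)·4 + (9/31)·1 + (8/31)·2 + (11/31)·51 = 591/31
Fair fee = E[payout] = 591/31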